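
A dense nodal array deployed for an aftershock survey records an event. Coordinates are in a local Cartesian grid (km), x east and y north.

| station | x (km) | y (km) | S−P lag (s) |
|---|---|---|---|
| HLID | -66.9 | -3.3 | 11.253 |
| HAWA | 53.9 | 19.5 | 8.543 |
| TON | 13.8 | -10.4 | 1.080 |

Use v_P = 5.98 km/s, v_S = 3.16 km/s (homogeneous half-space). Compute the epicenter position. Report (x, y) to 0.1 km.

Distance from S−P lag: d = Δt · v_P v_S / (v_P − v_S) = Δt · (5.98·3.16)/(5.98−3.16) ≈ 6.7010·Δt.
So d_HLID = 75.41, d_HAWA = 57.25, d_TON = 7.24 km.
Circle about each station: (x + 66.9)² + (y + 3.3)² = 75.41²; (x − 53.9)² + (y − 19.5)² = 57.25²; (x − 13.8)² + (y + 10.4)² = 7.24².
Subtracting the HLID equation from the HAWA and TON equations removes the quadratic terms:
241.6 x + 45.6 y = 1208.07
161.4 x − 14.2 y = 1446.35
Solving the 2×2 system: x ≈ 7.7, y ≈ -14.3 km.
Check against HLID (with the unrounded x, y): √((x + 66.9)²+(y + 3.3)²) = 75.41 ≈ 75.41 km. ✓

x ≈ 7.7 km, y ≈ -14.3 km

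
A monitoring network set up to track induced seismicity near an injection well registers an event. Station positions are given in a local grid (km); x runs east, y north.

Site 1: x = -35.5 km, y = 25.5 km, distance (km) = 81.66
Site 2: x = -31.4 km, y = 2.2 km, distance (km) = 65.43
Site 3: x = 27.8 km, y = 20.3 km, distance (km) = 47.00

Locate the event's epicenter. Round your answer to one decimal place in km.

Circle about each station: (x + 35.5)² + (y − 25.5)² = 81.66²; (x + 31.4)² + (y − 2.2)² = 65.43²; (x − 27.8)² + (y − 20.3)² = 47.00².
Subtracting the Site 1 equation from the Site 2 and Site 3 equations removes the quadratic terms:
8.2 x − 46.6 y = 1467.57
126.6 x − 10.4 y = 3733.79
Solving the 2×2 system: x ≈ 27.3, y ≈ -26.7 km.

x ≈ 27.3 km, y ≈ -26.7 km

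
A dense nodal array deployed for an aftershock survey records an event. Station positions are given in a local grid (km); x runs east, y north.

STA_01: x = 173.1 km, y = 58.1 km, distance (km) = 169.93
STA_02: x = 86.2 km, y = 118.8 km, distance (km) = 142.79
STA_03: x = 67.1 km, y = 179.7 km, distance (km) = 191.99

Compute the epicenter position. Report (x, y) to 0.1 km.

x ≈ 15.4 km, y ≈ -5.2 km

Circle about each station: (x − 173.1)² + (y − 58.1)² = 169.93²; (x − 86.2)² + (y − 118.8)² = 142.79²; (x − 67.1)² + (y − 179.7)² = 191.99².
Subtracting pairs of circle equations eliminates x²+y² and gives linear equations (the radical axes):
-173.8 x + 121.4 y = -3308.12
-212.0 x + 243.2 y = -4528.68
Solving the 2×2 system: x ≈ 15.4, y ≈ -5.2 km.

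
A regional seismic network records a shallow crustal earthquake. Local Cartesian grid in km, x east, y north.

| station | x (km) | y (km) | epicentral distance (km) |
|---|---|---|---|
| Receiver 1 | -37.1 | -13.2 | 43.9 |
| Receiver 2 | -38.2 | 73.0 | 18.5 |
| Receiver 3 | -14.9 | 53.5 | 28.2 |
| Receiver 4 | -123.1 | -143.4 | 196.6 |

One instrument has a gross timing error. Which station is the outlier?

Solve using three stations at a time. Using Receiver 1, Receiver 3, Receiver 4 (subtract circle equations pairwise → linear system) gives (x, y) ≈ (-31.0, 30.3).
Distances from that point to each station vs reported:
  Receiver 1: calculated 43.9 vs reported 43.9 → residual 0.0 km
  Receiver 2: calculated 43.3 vs reported 18.5 → residual 24.8 km
  Receiver 3: calculated 28.2 vs reported 28.2 → residual 0.0 km
  Receiver 4: calculated 196.6 vs reported 196.6 → residual 0.0 km
Receiver 1, Receiver 3, Receiver 4 are mutually consistent (residuals ≈ 0); Receiver 2 is off by 24.8 km.

Receiver 2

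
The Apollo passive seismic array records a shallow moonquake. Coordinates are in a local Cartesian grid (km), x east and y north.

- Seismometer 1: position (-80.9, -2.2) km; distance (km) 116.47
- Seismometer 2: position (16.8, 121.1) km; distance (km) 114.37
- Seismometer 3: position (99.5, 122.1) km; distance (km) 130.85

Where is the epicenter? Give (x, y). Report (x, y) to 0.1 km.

Circle about each station: (x + 80.9)² + (y + 2.2)² = 116.47²; (x − 16.8)² + (y − 121.1)² = 114.37²; (x − 99.5)² + (y − 122.1)² = 130.85².
Subtracting the Seismometer 1 equation from the Seismometer 2 and Seismometer 3 equations removes the quadratic terms:
195.4 x + 246.6 y = 8882.56
360.8 x + 248.6 y = 14702.55
Solving the 2×2 system: x ≈ 35.1, y ≈ 8.2 km.
Check against Seismometer 1 (with the unrounded x, y): √((x + 80.9)²+(y + 2.2)²) = 116.45 ≈ 116.47 km. ✓

x ≈ 35.1 km, y ≈ 8.2 km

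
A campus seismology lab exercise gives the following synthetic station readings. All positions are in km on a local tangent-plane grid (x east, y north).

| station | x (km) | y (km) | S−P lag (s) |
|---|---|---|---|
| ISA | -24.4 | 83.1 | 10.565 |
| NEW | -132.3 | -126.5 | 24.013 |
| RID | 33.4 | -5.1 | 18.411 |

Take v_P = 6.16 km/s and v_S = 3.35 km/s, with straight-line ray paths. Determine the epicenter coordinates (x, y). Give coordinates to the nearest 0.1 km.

(-92.1, 45.2)

Distance from S−P lag: d = Δt · v_P v_S / (v_P − v_S) = Δt · (6.16·3.35)/(6.16−3.35) ≈ 7.3438·Δt.
So d_ISA = 77.59, d_NEW = 176.35, d_RID = 135.21 km.
Circle about each station: (x + 24.4)² + (y − 83.1)² = 77.59²; (x + 132.3)² + (y + 126.5)² = 176.35²; (x − 33.4)² + (y + 5.1)² = 135.21².
Subtracting the ISA equation from the NEW and RID equations removes the quadratic terms:
-215.8 x − 419.2 y = 925.46
115.6 x − 176.4 y = -18620.94
Solving the 2×2 system: x ≈ -92.1, y ≈ 45.2 km.
Check against ISA (with the unrounded x, y): √((x + 24.4)²+(y − 83.1)²) = 77.58 ≈ 77.59 km. ✓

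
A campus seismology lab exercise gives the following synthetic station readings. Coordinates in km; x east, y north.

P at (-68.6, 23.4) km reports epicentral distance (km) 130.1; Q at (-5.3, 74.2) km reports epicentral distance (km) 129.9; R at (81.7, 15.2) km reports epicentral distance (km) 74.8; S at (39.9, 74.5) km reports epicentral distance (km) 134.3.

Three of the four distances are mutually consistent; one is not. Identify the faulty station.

Solve using three stations at a time. Using P, Q, R (subtract circle equations pairwise → linear system) gives (x, y) ≈ (40.6, -47.3).
Distances from that point to each station vs reported:
  P: calculated 130.1 vs reported 130.1 → residual 0.0 km
  Q: calculated 129.9 vs reported 129.9 → residual 0.0 km
  R: calculated 74.8 vs reported 74.8 → residual 0.0 km
  S: calculated 121.8 vs reported 134.3 → residual 12.5 km
P, Q, R are mutually consistent (residuals ≈ 0); S is off by 12.5 km.

S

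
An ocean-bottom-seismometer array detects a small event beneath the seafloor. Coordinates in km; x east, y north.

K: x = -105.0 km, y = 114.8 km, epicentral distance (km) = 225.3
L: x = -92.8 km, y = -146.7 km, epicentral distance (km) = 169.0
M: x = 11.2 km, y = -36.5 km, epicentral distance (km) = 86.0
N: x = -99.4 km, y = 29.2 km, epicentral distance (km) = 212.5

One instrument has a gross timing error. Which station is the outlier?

Solve using three stations at a time. Using L, M, N (subtract circle equations pairwise → linear system) gives (x, y) ≈ (69.5, -99.7).
Distances from that point to each station vs reported:
  K: calculated 276.5 vs reported 225.3 → residual 51.2 km
  L: calculated 169.0 vs reported 169.0 → residual 0.0 km
  M: calculated 86.0 vs reported 86.0 → residual 0.0 km
  N: calculated 212.5 vs reported 212.5 → residual 0.0 km
L, M, N are mutually consistent (residuals ≈ 0); K is off by 51.2 km.

K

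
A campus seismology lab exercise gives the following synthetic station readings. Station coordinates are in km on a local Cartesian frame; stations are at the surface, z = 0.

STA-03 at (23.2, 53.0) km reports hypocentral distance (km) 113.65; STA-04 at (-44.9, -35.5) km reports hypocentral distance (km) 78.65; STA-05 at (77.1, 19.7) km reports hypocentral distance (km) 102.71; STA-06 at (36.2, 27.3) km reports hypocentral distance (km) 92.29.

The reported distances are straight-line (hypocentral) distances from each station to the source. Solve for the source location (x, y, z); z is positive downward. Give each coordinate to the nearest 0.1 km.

Each station gives a sphere (x−x_i)² + (y−y_i)² + z² = d_i² (stations at z=0).
Subtracting the STA-03 sphere from STA-04 and STA-05: z² cancels, leaving linear equations in x and y:
-136.2 x − 177.0 y = 6659.52
107.8 x − 66.6 y = 5352.24
Solving: x ≈ 17.897, y ≈ -51.396 km (keep extra digits for the depth step; rounded: 17.9, -51.4).
Then from the STA-03 sphere: z² = 113.65² − (x − 23.2)² − (y − 53.0)² with x = 17.897, y = -51.396, so z ≈ 44.606 ≈ 44.6 km.

x ≈ 17.9 km, y ≈ -51.4 km, depth ≈ 44.6 km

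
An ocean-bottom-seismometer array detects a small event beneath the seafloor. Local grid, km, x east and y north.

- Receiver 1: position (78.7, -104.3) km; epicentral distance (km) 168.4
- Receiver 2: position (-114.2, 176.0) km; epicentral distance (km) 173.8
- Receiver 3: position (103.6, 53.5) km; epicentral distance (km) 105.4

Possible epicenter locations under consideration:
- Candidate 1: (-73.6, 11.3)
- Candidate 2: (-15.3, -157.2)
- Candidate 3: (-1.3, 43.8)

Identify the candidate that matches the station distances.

For each candidate, compare |candidate − station| to the reported distance:
Candidate 1: residuals Receiver 1 22.8, Receiver 2 4.2, Receiver 3 76.8 → max 76.8 km
Candidate 2: residuals Receiver 1 60.5, Receiver 2 173.8, Receiver 3 136.5 → max 173.8 km
Candidate 3: residuals Receiver 1 0.1, Receiver 2 0.0, Receiver 3 0.1 → max 0.1 km
Only Candidate 3 has all residuals ≈ 0.

Candidate 3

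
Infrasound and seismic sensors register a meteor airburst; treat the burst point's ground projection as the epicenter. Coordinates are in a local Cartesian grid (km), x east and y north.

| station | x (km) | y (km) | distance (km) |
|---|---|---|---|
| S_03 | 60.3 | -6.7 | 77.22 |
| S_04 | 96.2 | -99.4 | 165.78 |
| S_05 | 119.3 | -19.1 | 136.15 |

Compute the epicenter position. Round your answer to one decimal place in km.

(-7.8, 29.7)

Circle about each station: (x − 60.3)² + (y + 6.7)² = 77.22²; (x − 96.2)² + (y + 99.4)² = 165.78²; (x − 119.3)² + (y + 19.1)² = 136.15².
Subtracting the S_03 equation from the S_04 and S_05 equations removes the quadratic terms:
71.8 x − 185.4 y = -6066.26
118.0 x − 24.8 y = -1657.57
Solving the 2×2 system: x ≈ -7.8, y ≈ 29.7 km.
Check against S_03 (with the unrounded x, y): √((x − 60.3)²+(y + 6.7)²) = 77.22 ≈ 77.22 km. ✓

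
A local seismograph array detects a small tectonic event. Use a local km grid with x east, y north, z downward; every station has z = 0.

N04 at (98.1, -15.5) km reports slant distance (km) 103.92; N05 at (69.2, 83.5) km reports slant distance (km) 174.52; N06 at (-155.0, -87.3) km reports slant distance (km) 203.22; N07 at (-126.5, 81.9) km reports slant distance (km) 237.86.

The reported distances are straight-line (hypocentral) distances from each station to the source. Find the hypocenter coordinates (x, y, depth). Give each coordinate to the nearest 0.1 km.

Each station gives a sphere (x−x_i)² + (y−y_i)² + z² = d_i² (stations at z=0).
Subtracting the N04 sphere from N05 and N06: z² cancels, leaving linear equations in x and y:
-57.8 x + 198.0 y = -17760.83
-506.2 x − 143.6 y = -8716.57
Solving: x ≈ 39.403, y ≈ -78.199 km (keep extra digits for the depth step; rounded: 39.4, -78.2).
Then from the N04 sphere: z² = 103.92² − (x − 98.1)² − (y + 15.5)² with x = 39.403, y = -78.199, so z ≈ 58.505 ≈ 58.5 km.
Check against N07 (with the unrounded solution): distance 237.86 ≈ 237.86 km. ✓

x ≈ 39.4 km, y ≈ -78.2 km, depth ≈ 58.5 km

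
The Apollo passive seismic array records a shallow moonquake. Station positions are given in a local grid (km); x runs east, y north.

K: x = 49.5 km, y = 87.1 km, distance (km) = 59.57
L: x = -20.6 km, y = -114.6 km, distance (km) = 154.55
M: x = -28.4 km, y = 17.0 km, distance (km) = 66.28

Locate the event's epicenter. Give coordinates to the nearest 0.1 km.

x ≈ 36.8 km, y ≈ 28.9 km

Circle about each station: (x − 49.5)² + (y − 87.1)² = 59.57²; (x + 20.6)² + (y + 114.6)² = 154.55²; (x + 28.4)² + (y − 17.0)² = 66.28².
Subtracting pairs of circle equations eliminates x²+y² and gives linear equations (the radical axes):
-140.2 x − 403.4 y = -16816.26
-155.8 x − 140.2 y = -9785.55
Solving the 2×2 system: x ≈ 36.8, y ≈ 28.9 km.
Check against K (with the unrounded x, y): √((x − 49.5)²+(y − 87.1)²) = 59.57 ≈ 59.57 km. ✓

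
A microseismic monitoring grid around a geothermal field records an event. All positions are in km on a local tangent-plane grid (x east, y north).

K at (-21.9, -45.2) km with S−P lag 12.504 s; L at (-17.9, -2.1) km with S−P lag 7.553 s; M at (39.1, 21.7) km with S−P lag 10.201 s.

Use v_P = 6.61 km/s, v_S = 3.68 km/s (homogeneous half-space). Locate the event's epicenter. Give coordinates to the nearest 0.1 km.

(-37.7, 57.4)

Distance from S−P lag: d = Δt · v_P v_S / (v_P − v_S) = Δt · (6.61·3.68)/(6.61−3.68) ≈ 8.3020·Δt.
So d_K = 103.81, d_L = 62.70, d_M = 84.69 km.
Circle about each station: (x + 21.9)² + (y + 45.2)² = 103.81²; (x + 17.9)² + (y + 2.1)² = 62.70²; (x − 39.1)² + (y − 21.7)² = 84.69².
Subtracting the K equation from the L and M equations removes the quadratic terms:
8.0 x + 86.2 y = 4647.40
122.0 x + 133.8 y = 3081.17
Solving the 2×2 system: x ≈ -37.7, y ≈ 57.4 km.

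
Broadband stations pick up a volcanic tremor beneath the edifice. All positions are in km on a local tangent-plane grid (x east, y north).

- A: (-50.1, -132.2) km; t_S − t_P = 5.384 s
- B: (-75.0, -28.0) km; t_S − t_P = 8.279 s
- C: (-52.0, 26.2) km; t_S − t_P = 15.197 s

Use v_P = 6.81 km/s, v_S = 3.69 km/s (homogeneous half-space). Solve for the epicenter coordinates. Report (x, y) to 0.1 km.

x ≈ -71.7 km, y ≈ -94.6 km

Distance from S−P lag: d = Δt · v_P v_S / (v_P − v_S) = Δt · (6.81·3.69)/(6.81−3.69) ≈ 8.0541·Δt.
So d_A = 43.36, d_B = 66.68, d_C = 122.40 km.
Circle about each station: (x + 50.1)² + (y + 132.2)² = 43.36²; (x + 75.0)² + (y + 28.0)² = 66.68²; (x + 52.0)² + (y − 26.2)² = 122.40².
Subtracting the A equation from the B and C equations removes the quadratic terms:
-49.8 x + 208.4 y = -16143.98
-3.8 x + 316.8 y = -29698.08
Solving the 2×2 system: x ≈ -71.7, y ≈ -94.6 km.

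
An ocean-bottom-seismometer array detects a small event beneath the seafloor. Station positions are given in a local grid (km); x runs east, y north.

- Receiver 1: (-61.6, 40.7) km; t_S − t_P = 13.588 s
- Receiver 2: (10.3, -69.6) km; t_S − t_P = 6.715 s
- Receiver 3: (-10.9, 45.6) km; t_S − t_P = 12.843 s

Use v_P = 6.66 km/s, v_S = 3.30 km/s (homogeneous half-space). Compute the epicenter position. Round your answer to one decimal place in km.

(-20.1, -37.9)

Distance from S−P lag: d = Δt · v_P v_S / (v_P − v_S) = Δt · (6.66·3.30)/(6.66−3.30) ≈ 6.5411·Δt.
So d_Receiver 1 = 88.88, d_Receiver 2 = 43.92, d_Receiver 3 = 84.01 km.
Circle about each station: (x + 61.6)² + (y − 40.7)² = 88.88²; (x − 10.3)² + (y + 69.6)² = 43.92²; (x + 10.9)² + (y − 45.6)² = 84.01².
Subtracting the Receiver 1 equation from the Receiver 2 and Receiver 3 equations removes the quadratic terms:
143.8 x − 220.6 y = 5469.89
101.4 x + 9.8 y = -2410.91
Solving the 2×2 system: x ≈ -20.1, y ≈ -37.9 km.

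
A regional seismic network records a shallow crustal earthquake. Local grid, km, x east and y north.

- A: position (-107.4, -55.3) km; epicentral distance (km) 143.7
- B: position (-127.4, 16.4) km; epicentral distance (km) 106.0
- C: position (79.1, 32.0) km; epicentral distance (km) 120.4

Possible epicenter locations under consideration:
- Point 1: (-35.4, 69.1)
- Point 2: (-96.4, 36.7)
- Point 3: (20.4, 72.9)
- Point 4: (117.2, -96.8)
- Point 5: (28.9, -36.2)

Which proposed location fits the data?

For each candidate, compare |candidate − station| to the reported distance:
Point 1: residuals A 0.0, B 0.0, C 0.0 → max 0.0 km
Point 2: residuals A 51.0, B 68.9, C 55.2 → max 68.9 km
Point 3: residuals A 37.3, B 52.2, C 48.9 → max 52.2 km
Point 4: residuals A 84.7, B 163.5, C 13.9 → max 163.5 km
Point 5: residuals A 6.1, B 58.9, C 35.7 → max 58.9 km
Only Point 1 has all residuals ≈ 0.

Point 1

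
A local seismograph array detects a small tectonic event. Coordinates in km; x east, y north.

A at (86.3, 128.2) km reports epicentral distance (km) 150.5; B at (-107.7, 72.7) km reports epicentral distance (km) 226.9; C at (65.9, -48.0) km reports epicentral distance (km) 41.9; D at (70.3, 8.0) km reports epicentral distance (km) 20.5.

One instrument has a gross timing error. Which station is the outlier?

Solve using three stations at a time. Using A, B, C (subtract circle equations pairwise → linear system) gives (x, y) ≈ (98.6, -21.8).
Distances from that point to each station vs reported:
  A: calculated 150.5 vs reported 150.5 → residual 0.0 km
  B: calculated 226.9 vs reported 226.9 → residual 0.0 km
  C: calculated 41.9 vs reported 41.9 → residual 0.0 km
  D: calculated 41.1 vs reported 20.5 → residual 20.6 km
A, B, C are mutually consistent (residuals ≈ 0); D is off by 20.6 km.

D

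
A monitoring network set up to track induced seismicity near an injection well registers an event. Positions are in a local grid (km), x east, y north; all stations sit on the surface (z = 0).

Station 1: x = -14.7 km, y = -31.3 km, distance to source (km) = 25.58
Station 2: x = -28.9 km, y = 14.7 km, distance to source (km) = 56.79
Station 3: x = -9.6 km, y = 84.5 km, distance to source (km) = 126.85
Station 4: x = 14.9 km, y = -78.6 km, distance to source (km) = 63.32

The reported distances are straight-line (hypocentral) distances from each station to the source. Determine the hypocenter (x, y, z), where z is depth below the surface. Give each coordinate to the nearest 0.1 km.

(-31.4, -39.2, 17.7)

Each station gives a sphere (x−x_i)² + (y−y_i)² + z² = d_i² (stations at z=0).
Subtracting the Station 1 sphere from Station 2 and Station 3: z² cancels, leaving linear equations in x and y:
-28.4 x + 92.0 y = -2715.25
10.2 x + 231.6 y = -9399.96
Solving: x ≈ -31.393, y ≈ -39.204 km (keep extra digits for the depth step; rounded: -31.4, -39.2).
Then from the Station 1 sphere: z² = 25.58² − (x + 14.7)² − (y + 31.3)² with x = -31.393, y = -39.204, so z ≈ 17.698 ≈ 17.7 km.
Check against Station 4 (with the unrounded solution): distance 63.31 ≈ 63.32 km. ✓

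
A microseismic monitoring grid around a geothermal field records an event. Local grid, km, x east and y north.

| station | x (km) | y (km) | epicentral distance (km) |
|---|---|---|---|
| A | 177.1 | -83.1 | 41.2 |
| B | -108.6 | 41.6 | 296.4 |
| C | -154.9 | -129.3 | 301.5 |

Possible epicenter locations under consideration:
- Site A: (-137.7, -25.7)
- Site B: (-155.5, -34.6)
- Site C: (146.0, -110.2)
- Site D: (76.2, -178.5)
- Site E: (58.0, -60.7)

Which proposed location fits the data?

Site C

For each candidate, compare |candidate − station| to the reported distance:
Site A: residuals A 278.8, B 223.1, C 196.5 → max 278.8 km
Site B: residuals A 294.9, B 206.9, C 206.8 → max 294.9 km
Site C: residuals A 0.1, B 0.0, C 0.0 → max 0.1 km
Site D: residuals A 97.7, B 9.0, C 65.2 → max 97.7 km
Site E: residuals A 80.0, B 100.9, C 77.8 → max 100.9 km
Only Site C has all residuals ≈ 0.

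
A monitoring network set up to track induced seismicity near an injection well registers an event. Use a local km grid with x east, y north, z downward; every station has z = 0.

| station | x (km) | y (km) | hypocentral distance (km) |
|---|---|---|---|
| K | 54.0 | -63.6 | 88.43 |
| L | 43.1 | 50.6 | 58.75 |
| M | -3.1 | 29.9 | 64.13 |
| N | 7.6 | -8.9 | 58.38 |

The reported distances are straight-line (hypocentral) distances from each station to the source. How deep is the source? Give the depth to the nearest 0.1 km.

44.0 km

Each station gives a sphere (x−x_i)² + (y−y_i)² + z² = d_i² (stations at z=0).
Subtracting the K sphere from L and M: z² cancels, leaving linear equations in x and y:
-21.8 x + 228.4 y = 1825.31
-114.2 x + 187.0 y = -2350.13
Solving: x ≈ 39.902, y ≈ 11.800 km (keep extra digits for the depth step; rounded: 39.9, 11.8).
Then from the K sphere: z² = 88.43² − (x − 54.0)² − (y + 63.6)² with x = 39.902, y = 11.800, so z ≈ 43.999 ≈ 44.0 km.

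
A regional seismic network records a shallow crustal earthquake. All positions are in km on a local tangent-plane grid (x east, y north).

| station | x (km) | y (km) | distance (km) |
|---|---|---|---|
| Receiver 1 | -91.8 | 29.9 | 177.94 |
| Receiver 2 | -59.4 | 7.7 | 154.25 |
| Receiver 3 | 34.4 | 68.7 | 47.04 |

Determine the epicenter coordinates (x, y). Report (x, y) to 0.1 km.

Circle about each station: (x + 91.8)² + (y − 29.9)² = 177.94²; (x + 59.4)² + (y − 7.7)² = 154.25²; (x − 34.4)² + (y − 68.7)² = 47.04².
Subtracting the Receiver 1 equation from the Receiver 2 and Receiver 3 equations removes the quadratic terms:
64.8 x − 44.4 y = 2135.98
252.4 x + 77.6 y = 26031.68
Solving the 2×2 system: x ≈ 81.4, y ≈ 70.7 km.

x ≈ 81.4 km, y ≈ 70.7 km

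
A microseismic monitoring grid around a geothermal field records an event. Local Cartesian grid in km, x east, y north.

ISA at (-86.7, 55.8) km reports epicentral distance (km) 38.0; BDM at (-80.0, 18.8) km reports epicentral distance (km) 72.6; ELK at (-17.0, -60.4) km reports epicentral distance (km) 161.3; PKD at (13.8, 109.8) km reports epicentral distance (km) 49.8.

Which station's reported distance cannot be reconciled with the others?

PKD

Solve using three stations at a time. Using ISA, BDM, ELK (subtract circle equations pairwise → linear system) gives (x, y) ≈ (-72.7, 90.9).
Distances from that point to each station vs reported:
  ISA: calculated 37.8 vs reported 38.0 → residual 0.2 km
  BDM: calculated 72.5 vs reported 72.6 → residual 0.1 km
  ELK: calculated 161.3 vs reported 161.3 → residual 0.0 km
  PKD: calculated 88.5 vs reported 49.8 → residual 38.7 km
ISA, BDM, ELK are mutually consistent (residuals ≈ 0); PKD is off by 38.7 km.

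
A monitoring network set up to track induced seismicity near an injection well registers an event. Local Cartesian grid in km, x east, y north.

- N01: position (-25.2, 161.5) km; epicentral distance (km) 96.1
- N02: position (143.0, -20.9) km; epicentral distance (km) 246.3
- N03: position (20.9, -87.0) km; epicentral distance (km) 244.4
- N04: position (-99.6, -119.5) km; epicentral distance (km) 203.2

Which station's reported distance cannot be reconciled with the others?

Solve using three stations at a time. Using N01, N02, N04 (subtract circle equations pairwise → linear system) gives (x, y) ≈ (-80.4, 82.8).
Distances from that point to each station vs reported:
  N01: calculated 96.1 vs reported 96.1 → residual 0.0 km
  N02: calculated 246.3 vs reported 246.3 → residual 0.0 km
  N03: calculated 197.7 vs reported 244.4 → residual 46.7 km
  N04: calculated 203.2 vs reported 203.2 → residual 0.0 km
N01, N02, N04 are mutually consistent (residuals ≈ 0); N03 is off by 46.7 km.

N03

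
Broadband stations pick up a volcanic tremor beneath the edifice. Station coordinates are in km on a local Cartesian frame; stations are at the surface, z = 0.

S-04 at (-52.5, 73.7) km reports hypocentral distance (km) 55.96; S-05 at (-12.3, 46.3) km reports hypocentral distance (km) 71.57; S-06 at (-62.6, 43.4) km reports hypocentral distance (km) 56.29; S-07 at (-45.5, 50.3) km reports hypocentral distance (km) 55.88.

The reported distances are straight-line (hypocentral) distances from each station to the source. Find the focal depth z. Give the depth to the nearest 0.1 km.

z ≈ 53.8 km

Each station gives a sphere (x−x_i)² + (y−y_i)² + z² = d_i² (stations at z=0).
Subtracting the S-04 sphere from S-05 and S-06: z² cancels, leaving linear equations in x and y:
80.4 x − 54.8 y = -7883.70
-20.2 x − 60.6 y = -2422.66
Solving: x ≈ -57.698, y ≈ 59.211 km (keep extra digits for the depth step; rounded: -57.7, 59.2).
Then from the S-04 sphere: z² = 55.96² − (x + 52.5)² − (y − 73.7)² with x = -57.698, y = 59.211, so z ≈ 53.801 ≈ 53.8 km.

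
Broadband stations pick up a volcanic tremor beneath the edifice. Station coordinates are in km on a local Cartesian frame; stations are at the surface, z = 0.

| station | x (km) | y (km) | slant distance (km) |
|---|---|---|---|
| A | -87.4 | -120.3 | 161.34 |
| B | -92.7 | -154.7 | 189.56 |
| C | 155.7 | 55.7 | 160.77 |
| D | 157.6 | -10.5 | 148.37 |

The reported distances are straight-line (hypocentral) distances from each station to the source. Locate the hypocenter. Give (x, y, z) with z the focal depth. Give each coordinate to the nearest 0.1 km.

(18.6, -10.3, 51.9)

Each station gives a sphere (x−x_i)² + (y−y_i)² + z² = d_i² (stations at z=0).
Subtracting the A sphere from B and C: z² cancels, leaving linear equations in x and y:
-10.6 x − 68.8 y = 512.13
486.2 x + 352.0 y = 5417.73
Solving: x ≈ 18.608, y ≈ -10.311 km (keep extra digits for the depth step; rounded: 18.6, -10.3).
Then from the A sphere: z² = 161.34² − (x + 87.4)² − (y + 120.3)² with x = 18.608, y = -10.311, so z ≈ 51.916 ≈ 51.9 km.
Check against D (with the unrounded solution): distance 148.37 ≈ 148.37 km. ✓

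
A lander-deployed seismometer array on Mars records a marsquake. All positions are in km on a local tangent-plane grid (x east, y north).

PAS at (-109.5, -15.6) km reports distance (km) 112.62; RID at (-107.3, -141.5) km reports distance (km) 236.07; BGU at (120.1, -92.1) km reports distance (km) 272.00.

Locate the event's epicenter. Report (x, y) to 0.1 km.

x ≈ -79.3 km, y ≈ 92.9 km

Circle about each station: (x + 109.5)² + (y + 15.6)² = 112.62²; (x + 107.3)² + (y + 141.5)² = 236.07²; (x − 120.1)² + (y + 92.1)² = 272.00².
Subtracting pairs of circle equations eliminates x²+y² and gives linear equations (the radical axes):
4.4 x − 251.8 y = -23743.85
459.2 x − 153.0 y = -50627.93
Solving the 2×2 system: x ≈ -79.3, y ≈ 92.9 km.
Check against PAS (with the unrounded x, y): √((x + 109.5)²+(y + 15.6)²) = 112.64 ≈ 112.62 km. ✓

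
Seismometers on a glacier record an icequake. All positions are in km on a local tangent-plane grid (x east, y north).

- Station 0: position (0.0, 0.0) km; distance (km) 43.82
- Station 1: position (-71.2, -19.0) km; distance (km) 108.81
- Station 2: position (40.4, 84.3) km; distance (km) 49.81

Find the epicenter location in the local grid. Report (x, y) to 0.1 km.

21.3 km east, 38.3 km north

Circle about each station: x² + y² = 43.82²; (x + 71.2)² + (y + 19.0)² = 108.81²; (x − 40.4)² + (y − 84.3)² = 49.81².
Subtracting the Station 0 equation from the Station 1 and Station 2 equations removes the quadratic terms:
-142.4 x − 38.0 y = -4488.98
80.8 x + 168.6 y = 8177.81
Solving the 2×2 system: x ≈ 21.3, y ≈ 38.3 km.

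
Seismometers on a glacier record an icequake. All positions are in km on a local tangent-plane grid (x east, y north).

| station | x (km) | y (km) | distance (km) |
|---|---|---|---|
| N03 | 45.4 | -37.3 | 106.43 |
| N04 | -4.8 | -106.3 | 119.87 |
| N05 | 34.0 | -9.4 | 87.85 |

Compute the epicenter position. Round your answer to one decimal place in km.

-52.9 km east, 3.5 km north

Circle about each station: (x − 45.4)² + (y + 37.3)² = 106.43²; (x + 4.8)² + (y + 106.3)² = 119.87²; (x − 34.0)² + (y + 9.4)² = 87.85².
Subtracting the N03 equation from the N04 and N05 equations removes the quadratic terms:
-100.4 x − 138.0 y = 4828.81
-22.8 x + 55.8 y = 1401.63
Solving the 2×2 system: x ≈ -52.9, y ≈ 3.5 km.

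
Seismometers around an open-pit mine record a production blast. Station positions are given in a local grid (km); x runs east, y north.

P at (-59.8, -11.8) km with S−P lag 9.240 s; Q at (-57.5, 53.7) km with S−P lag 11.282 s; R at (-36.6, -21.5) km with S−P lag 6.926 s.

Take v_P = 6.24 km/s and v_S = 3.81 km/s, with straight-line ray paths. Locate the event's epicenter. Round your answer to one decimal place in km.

x ≈ 30.6 km, y ≈ -12.8 km

Distance from S−P lag: d = Δt · v_P v_S / (v_P − v_S) = Δt · (6.24·3.81)/(6.24−3.81) ≈ 9.7837·Δt.
So d_P = 90.40, d_Q = 110.38, d_R = 67.76 km.
Circle about each station: (x + 59.8)² + (y + 11.8)² = 90.40²; (x + 57.5)² + (y − 53.7)² = 110.38²; (x + 36.6)² + (y + 21.5)² = 67.76².
Subtracting pairs of circle equations eliminates x²+y² and gives linear equations (the radical axes):
4.6 x + 131.0 y = -1536.92
46.4 x − 19.4 y = 1667.27
Solving the 2×2 system: x ≈ 30.6, y ≈ -12.8 km.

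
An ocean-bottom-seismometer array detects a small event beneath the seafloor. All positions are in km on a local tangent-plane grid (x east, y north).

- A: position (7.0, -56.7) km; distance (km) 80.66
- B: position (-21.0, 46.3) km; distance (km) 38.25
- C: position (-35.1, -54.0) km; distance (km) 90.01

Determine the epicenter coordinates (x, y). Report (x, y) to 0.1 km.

(10.0, 23.9)

Circle about each station: (x − 7.0)² + (y + 56.7)² = 80.66²; (x + 21.0)² + (y − 46.3)² = 38.25²; (x + 35.1)² + (y + 54.0)² = 90.01².
Subtracting pairs of circle equations eliminates x²+y² and gives linear equations (the radical axes):
-56.0 x + 206.0 y = 4363.77
-84.2 x + 5.4 y = -711.64
Solving the 2×2 system: x ≈ 10.0, y ≈ 23.9 km.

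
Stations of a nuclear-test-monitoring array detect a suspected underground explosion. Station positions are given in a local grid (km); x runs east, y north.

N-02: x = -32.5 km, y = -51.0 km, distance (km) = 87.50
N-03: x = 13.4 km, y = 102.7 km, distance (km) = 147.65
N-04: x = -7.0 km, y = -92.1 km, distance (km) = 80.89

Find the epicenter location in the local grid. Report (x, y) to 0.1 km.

x ≈ 54.2 km, y ≈ -39.2 km

Circle about each station: (x + 32.5)² + (y + 51.0)² = 87.50²; (x − 13.4)² + (y − 102.7)² = 147.65²; (x + 7.0)² + (y + 92.1)² = 80.89².
Subtracting the N-02 equation from the N-03 and N-04 equations removes the quadratic terms:
91.8 x + 307.4 y = -7074.67
51.0 x − 82.2 y = 5987.22
Solving the 2×2 system: x ≈ 54.2, y ≈ -39.2 km.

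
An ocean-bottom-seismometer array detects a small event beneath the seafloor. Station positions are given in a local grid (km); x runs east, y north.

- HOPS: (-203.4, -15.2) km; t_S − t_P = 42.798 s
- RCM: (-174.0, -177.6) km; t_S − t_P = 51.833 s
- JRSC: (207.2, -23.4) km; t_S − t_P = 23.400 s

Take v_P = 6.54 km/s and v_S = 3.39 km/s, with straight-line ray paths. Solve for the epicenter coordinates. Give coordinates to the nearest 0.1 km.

Distance from S−P lag: d = Δt · v_P v_S / (v_P − v_S) = Δt · (6.54·3.39)/(6.54−3.39) ≈ 7.0383·Δt.
So d_HOPS = 301.22, d_RCM = 364.82, d_JRSC = 164.70 km.
Circle about each station: (x + 203.4)² + (y + 15.2)² = 301.22²; (x + 174.0)² + (y + 177.6)² = 364.82²; (x − 207.2)² + (y + 23.4)² = 164.70².
Subtracting pairs of circle equations eliminates x²+y² and gives linear equations (the radical axes):
58.8 x − 324.8 y = -22144.98
821.2 x − 16.4 y = 65484.20
Solving the 2×2 system: x ≈ 81.4, y ≈ 82.9 km.

x ≈ 81.4 km, y ≈ 82.9 km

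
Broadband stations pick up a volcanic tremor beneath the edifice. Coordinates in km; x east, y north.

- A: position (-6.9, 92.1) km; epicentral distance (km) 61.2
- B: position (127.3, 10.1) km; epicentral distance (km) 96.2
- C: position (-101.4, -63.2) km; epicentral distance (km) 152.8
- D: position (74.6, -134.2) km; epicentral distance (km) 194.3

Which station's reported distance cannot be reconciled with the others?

C

Solve using three stations at a time. Using A, B, D (subtract circle equations pairwise → linear system) gives (x, y) ≈ (43.7, 57.6).
Distances from that point to each station vs reported:
  A: calculated 61.2 vs reported 61.2 → residual 0.0 km
  B: calculated 96.2 vs reported 96.2 → residual 0.0 km
  C: calculated 188.8 vs reported 152.8 → residual 36.0 km
  D: calculated 194.3 vs reported 194.3 → residual 0.0 km
A, B, D are mutually consistent (residuals ≈ 0); C is off by 36.0 km.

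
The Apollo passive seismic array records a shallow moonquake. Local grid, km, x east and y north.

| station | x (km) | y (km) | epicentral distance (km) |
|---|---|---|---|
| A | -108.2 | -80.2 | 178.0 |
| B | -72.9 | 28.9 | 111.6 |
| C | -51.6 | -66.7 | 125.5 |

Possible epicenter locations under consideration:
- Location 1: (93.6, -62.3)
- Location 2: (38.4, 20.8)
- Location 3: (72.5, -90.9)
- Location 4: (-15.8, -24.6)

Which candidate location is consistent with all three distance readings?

For each candidate, compare |candidate − station| to the reported distance:
Location 1: residuals A 24.6, B 78.2, C 19.8 → max 78.2 km
Location 2: residuals A 0.0, B 0.0, C 0.0 → max 0.0 km
Location 3: residuals A 3.0, B 76.8, C 0.9 → max 76.8 km
Location 4: residuals A 70.2, B 33.4, C 70.2 → max 70.2 km
Only Location 2 has all residuals ≈ 0.

Location 2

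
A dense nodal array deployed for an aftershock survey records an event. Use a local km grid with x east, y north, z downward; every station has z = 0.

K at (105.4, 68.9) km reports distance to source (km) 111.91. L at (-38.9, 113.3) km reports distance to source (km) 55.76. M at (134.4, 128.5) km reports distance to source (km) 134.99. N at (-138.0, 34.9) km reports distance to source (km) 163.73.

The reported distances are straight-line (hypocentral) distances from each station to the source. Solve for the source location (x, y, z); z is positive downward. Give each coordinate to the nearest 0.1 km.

(5.4, 106.6, 33.2)

Each station gives a sphere (x−x_i)² + (y−y_i)² + z² = d_i² (stations at z=0).
Subtracting the K sphere from L and M: z² cancels, leaving linear equations in x and y:
-288.6 x + 88.8 y = 7908.40
58.0 x + 119.2 y = 13020.79
Solving: x ≈ 5.400, y ≈ 106.607 km (keep extra digits for the depth step; rounded: 5.4, 106.6).
Then from the K sphere: z² = 111.91² − (x − 105.4)² − (y − 68.9)² with x = 5.400, y = 106.607, so z ≈ 33.197 ≈ 33.2 km.
Check against N (with the unrounded solution): distance 163.73 ≈ 163.73 km. ✓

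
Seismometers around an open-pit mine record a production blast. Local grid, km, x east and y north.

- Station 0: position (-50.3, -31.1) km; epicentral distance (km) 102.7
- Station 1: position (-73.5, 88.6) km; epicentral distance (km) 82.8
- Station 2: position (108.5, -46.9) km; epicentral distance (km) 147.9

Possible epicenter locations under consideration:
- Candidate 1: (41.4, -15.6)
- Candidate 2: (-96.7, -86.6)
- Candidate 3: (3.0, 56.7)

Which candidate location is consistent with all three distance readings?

For each candidate, compare |candidate − station| to the reported distance:
Candidate 1: residuals Station 0 9.7, Station 1 72.3, Station 2 73.9 → max 73.9 km
Candidate 2: residuals Station 0 30.4, Station 1 93.9, Station 2 61.1 → max 93.9 km
Candidate 3: residuals Station 0 0.0, Station 1 0.1, Station 2 0.0 → max 0.1 km
Only Candidate 3 has all residuals ≈ 0.

Candidate 3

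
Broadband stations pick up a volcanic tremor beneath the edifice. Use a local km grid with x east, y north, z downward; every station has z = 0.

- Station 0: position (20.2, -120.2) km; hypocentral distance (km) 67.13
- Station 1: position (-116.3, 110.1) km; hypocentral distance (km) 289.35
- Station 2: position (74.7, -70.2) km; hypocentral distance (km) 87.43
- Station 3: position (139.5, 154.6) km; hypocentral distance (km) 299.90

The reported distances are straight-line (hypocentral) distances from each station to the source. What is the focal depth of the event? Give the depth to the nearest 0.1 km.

Each station gives a sphere (x−x_i)² + (y−y_i)² + z² = d_i² (stations at z=0).
Subtracting the Station 0 sphere from Station 1 and Station 2: z² cancels, leaving linear equations in x and y:
-273.0 x + 460.6 y = -68425.37
109.0 x + 100.0 y = -7485.52
Solving: x ≈ 43.800, y ≈ -122.597 km (keep extra digits for the depth step; rounded: 43.8, -122.6).
Then from the Station 0 sphere: z² = 67.13² − (x − 20.2)² − (y + 120.2)² with x = 43.800, y = -122.597, so z ≈ 62.799 ≈ 62.8 km.

z ≈ 62.8 km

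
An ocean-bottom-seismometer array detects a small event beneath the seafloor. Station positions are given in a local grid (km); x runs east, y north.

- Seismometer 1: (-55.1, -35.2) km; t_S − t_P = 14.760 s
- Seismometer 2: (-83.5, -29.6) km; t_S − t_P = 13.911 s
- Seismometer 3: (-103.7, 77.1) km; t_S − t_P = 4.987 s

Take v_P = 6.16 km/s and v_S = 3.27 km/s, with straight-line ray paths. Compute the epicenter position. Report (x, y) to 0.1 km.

Distance from S−P lag: d = Δt · v_P v_S / (v_P − v_S) = Δt · (6.16·3.27)/(6.16−3.27) ≈ 6.9700·Δt.
So d_Seismometer 1 = 102.88, d_Seismometer 2 = 96.96, d_Seismometer 3 = 34.76 km.
Circle about each station: (x + 55.1)² + (y + 35.2)² = 102.88²; (x + 83.5)² + (y + 29.6)² = 96.96²; (x + 103.7)² + (y − 77.1)² = 34.76².
Subtracting the Seismometer 1 equation from the Seismometer 2 and Seismometer 3 equations removes the quadratic terms:
-56.8 x + 11.2 y = 4756.41
-97.2 x + 224.6 y = 21799.09
Solving the 2×2 system: x ≈ -70.6, y ≈ 66.5 km.

x ≈ -70.6 km, y ≈ 66.5 km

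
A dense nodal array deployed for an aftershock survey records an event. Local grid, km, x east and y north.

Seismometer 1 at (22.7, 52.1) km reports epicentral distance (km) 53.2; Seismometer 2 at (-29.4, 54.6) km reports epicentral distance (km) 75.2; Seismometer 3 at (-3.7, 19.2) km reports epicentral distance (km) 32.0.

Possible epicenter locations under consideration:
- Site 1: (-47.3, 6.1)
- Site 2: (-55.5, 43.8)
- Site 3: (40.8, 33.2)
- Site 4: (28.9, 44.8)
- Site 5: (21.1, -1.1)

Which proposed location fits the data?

Site 5

For each candidate, compare |candidate − station| to the reported distance:
Site 1: residuals Seismometer 1 30.6, Seismometer 2 23.5, Seismometer 3 13.5 → max 30.6 km
Site 2: residuals Seismometer 1 25.4, Seismometer 2 47.0, Seismometer 3 25.3 → max 47.0 km
Site 3: residuals Seismometer 1 27.0, Seismometer 2 1.8, Seismometer 3 14.7 → max 27.0 km
Site 4: residuals Seismometer 1 43.6, Seismometer 2 16.1, Seismometer 3 9.5 → max 43.6 km
Site 5: residuals Seismometer 1 0.0, Seismometer 2 0.0, Seismometer 3 0.0 → max 0.0 km
Only Site 5 has all residuals ≈ 0.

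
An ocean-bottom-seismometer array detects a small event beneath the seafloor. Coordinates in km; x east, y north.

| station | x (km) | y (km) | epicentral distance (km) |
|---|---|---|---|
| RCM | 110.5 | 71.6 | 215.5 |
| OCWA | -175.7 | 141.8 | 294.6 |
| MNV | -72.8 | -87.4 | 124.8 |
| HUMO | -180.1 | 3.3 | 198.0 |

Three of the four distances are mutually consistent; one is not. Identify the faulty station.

MNV

Solve using three stations at a time. Using RCM, OCWA, HUMO (subtract circle equations pairwise → linear system) gives (x, y) ≈ (-13.9, -104.4).
Distances from that point to each station vs reported:
  RCM: calculated 215.6 vs reported 215.5 → residual 0.1 km
  OCWA: calculated 294.6 vs reported 294.6 → residual 0.0 km
  MNV: calculated 61.3 vs reported 124.8 → residual 63.5 km
  HUMO: calculated 198.1 vs reported 198.0 → residual 0.1 km
RCM, OCWA, HUMO are mutually consistent (residuals ≈ 0); MNV is off by 63.5 km.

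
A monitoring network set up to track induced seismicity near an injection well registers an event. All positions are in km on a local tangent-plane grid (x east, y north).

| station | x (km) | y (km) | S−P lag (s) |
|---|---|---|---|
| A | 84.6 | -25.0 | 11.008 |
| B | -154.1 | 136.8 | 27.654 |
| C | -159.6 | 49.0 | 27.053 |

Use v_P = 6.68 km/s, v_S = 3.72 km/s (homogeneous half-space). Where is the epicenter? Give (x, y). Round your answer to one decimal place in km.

Distance from S−P lag: d = Δt · v_P v_S / (v_P − v_S) = Δt · (6.68·3.72)/(6.68−3.72) ≈ 8.3951·Δt.
So d_A = 92.41, d_B = 232.16, d_C = 227.11 km.
Circle about each station: (x − 84.6)² + (y + 25.0)² = 92.41²; (x + 154.1)² + (y − 136.8)² = 232.16²; (x + 159.6)² + (y − 49.0)² = 227.11².
Subtracting the A equation from the B and C equations removes the quadratic terms:
-477.4 x + 323.6 y = -10679.77
-488.4 x + 148.0 y = -22948.34
Solving the 2×2 system: x ≈ 66.9, y ≈ 65.7 km.

66.9 km east, 65.7 km north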